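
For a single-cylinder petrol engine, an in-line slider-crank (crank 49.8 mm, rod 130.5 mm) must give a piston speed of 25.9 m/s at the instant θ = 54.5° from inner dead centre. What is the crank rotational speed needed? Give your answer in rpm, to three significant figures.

4950

For an in-line slider-crank, |v_piston| = rω|sinθ|·[1 + r cosθ/√(L² − r² sin²θ)].
With r = 0.0498 m, L = 0.1305 m, θ = 54.5°: the bracketed kinematic factor |dx/dθ| = 0.049995 m.
ω = v/|dx/dθ| = 25.9/0.049995 = 518.05 rad/s.
N = 60ω/(2π) = 4947 rpm.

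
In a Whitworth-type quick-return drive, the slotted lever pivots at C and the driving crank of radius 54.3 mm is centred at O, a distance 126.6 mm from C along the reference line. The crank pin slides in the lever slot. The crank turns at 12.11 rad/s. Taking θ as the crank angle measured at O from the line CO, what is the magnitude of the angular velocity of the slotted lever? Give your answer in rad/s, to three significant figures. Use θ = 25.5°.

3.53

ω = 12.11 rad/s
Crank pin A relative to C: A = (d + r cosθ, r sinθ); lever angle φ = atan2(r sinθ, d + r cosθ).
Differentiating tanφ: φ̇ = rω(d cosθ + r)/(d² + r² + 2dr cosθ).
d² + r² + 2dr cosθ = |CA|² = 0.0313855 m²;  d cosθ + r = +0.16857 m.
|ω_lever| = |0.0543·12.11·+0.16857| / 0.0313855 = 3.5317 rad/s.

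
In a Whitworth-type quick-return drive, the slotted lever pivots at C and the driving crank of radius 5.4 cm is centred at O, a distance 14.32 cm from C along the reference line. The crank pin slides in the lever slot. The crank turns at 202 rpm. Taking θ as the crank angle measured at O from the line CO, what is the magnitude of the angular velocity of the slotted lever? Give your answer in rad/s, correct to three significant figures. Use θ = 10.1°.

ω = 21.15 rad/s (from 202 rpm).
Crank pin A relative to C: A = (d + r cosθ, r sinθ); lever angle φ = atan2(r sinθ, d + r cosθ).
Differentiating tanφ: φ̇ = rω(d cosθ + r)/(d² + r² + 2dr cosθ).
d² + r² + 2dr cosθ = |CA|² = 0.0386482 m²;  d cosθ + r = +0.19498 m.
|ω_lever| = |0.054·21.15·+0.19498| / 0.0386482 = 5.7628 rad/s.

5.76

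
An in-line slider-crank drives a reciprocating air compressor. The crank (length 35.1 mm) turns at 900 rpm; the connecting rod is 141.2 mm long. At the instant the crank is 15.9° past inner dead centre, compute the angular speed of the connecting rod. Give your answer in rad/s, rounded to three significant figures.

ω = 94.25 rad/s (converted from 900 rpm).
The rod makes angle φ with the slider axis where L sinφ = r sinθ; differentiating, L cosφ·φ̇ = r ω cosθ.
L cosφ = √(L² − r² sin²θ) = 0.14087 m.
|ω_rod| = r ω |cosθ| / √(L² − r² sin²θ) = 0.0351·94.25·0.96174/0.14087 = 22.585 rad/s.

22.6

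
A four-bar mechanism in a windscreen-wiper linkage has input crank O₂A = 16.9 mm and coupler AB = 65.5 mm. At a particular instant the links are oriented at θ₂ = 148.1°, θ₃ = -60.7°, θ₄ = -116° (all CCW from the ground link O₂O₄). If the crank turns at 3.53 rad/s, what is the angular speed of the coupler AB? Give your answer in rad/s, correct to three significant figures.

ω₂ = 3.53 rad/s
Differentiating the loop-closure r₂e^{iθ₂}+r₃e^{iθ₃}=r₁+r₄e^{iθ₄} gives r₂ω₂e^{iθ₂}+r₃ω₃e^{iθ₃}=r₄ω₄e^{iθ₄}.
Eliminating the other unknown: ω₃ = r₂ω₂ sin(θ₄−θ₂) / [r₃ sin(θ₃−θ₄)].
Numerator sine = +0.99470; denominator sine = +0.82214.
Result = 0.0169·3.53·(+0.99470) / (0.0655·(+0.82214)) = +1.102 rad/s; magnitude 1.102 rad/s.

1.10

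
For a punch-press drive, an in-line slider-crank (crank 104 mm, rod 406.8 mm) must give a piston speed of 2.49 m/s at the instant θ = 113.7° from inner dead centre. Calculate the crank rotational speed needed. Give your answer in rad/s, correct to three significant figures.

29.2

For an in-line slider-crank, |v_piston| = rω|sinθ|·[1 + r cosθ/√(L² − r² sin²θ)].
With r = 0.104 m, L = 0.4068 m, θ = 113.7°: the bracketed kinematic factor |dx/dθ| = 0.085164 m.
ω = v/|dx/dθ| = 2.49/0.085164 = 29.238 rad/s.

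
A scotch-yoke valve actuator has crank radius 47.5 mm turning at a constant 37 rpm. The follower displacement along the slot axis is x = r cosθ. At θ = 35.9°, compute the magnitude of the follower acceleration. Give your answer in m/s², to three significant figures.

0.578

ω = 3.875 rad/s (from 37 rpm).
x = r cosθ ⇒ ẍ = −rω² cosθ (ω constant).
|a| = rω²|cosθ| = 0.0475·(3.875)²·|cos 35.9°| = 0.57765 m/s².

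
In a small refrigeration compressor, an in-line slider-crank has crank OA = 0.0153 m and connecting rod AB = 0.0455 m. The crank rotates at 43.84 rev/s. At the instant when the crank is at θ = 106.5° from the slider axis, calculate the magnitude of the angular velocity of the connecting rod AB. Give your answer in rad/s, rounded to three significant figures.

ω = 275.5 rad/s (converted from 43.84 rev/s).
The rod makes angle φ with the slider axis where L sinφ = r sinθ; differentiating, L cosφ·φ̇ = r ω cosθ.
L cosφ = √(L² − r² sin²θ) = 0.04307 m.
|ω_rod| = r ω |cosθ| / √(L² − r² sin²θ) = 0.0153·275.5·0.28402/0.04307 = 27.791 rad/s.

27.8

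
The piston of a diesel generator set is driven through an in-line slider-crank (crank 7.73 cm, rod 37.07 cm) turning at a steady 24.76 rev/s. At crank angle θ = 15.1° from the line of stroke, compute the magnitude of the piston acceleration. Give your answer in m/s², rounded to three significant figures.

ω = 2π·24.8 = 155.6 rad/s
x(θ) = r cosθ + √(L² − r² sin²θ); with ω constant, a = ω²·d²x/dθ².
d²x/dθ² = −r cosθ − r²(cos2θ)/√u − r⁴ sin²2θ/(4u^{3/2}),  u = L² − r² sin²θ = 0.137013 m².
Substituting r = 0.0773 m, L = 0.3707 m, θ = 15.1°: d²x/dθ² = -0.088627 m.
a = ω²·d²x/dθ² = (155.6)²·(-0.088627) = -2145 m/s²;  |a| = 2145 m/s².

2150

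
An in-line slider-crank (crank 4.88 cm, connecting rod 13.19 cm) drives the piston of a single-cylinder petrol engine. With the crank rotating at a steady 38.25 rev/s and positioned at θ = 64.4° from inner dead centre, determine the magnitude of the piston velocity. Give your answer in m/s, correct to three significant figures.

12.4

ω = 2π·38.2 = 240.3 rad/s
For an in-line slider-crank, x = r cosθ + √(L² − r² sin²θ), so v = −rω sinθ·[1 + r cosθ/√(L² − r² sin²θ)].
With r = 0.0488 m, L = 0.1319 m, θ = 64.4°: √(L² − r² sin²θ) = 0.12434 m.
v = −0.0488·240.3·0.90183·[1 + 0.0488·0.43209/0.12434] = -12.37 m/s.
|v| = 12.37 m/s.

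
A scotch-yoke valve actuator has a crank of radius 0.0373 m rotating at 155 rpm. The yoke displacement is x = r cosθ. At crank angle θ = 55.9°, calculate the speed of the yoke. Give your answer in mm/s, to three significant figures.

ω = 16.23 rad/s (from 155 rpm).
x = r cosθ ⇒ ẋ = −rω sinθ.
|v| = rω|sinθ| = 0.0373·16.23·|sin 55.9°| = 0.50134 m/s = 501.34 mm/s.

501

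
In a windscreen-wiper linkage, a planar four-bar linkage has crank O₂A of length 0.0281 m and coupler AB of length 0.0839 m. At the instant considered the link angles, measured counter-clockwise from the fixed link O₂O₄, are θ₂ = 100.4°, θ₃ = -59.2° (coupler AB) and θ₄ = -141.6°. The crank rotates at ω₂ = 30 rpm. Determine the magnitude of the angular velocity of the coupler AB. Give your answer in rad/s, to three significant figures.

ω₂ = 3.142 rad/s (from 30 rpm).
Differentiating the loop-closure r₂e^{iθ₂}+r₃e^{iθ₃}=r₁+r₄e^{iθ₄} gives r₂ω₂e^{iθ₂}+r₃ω₃e^{iθ₃}=r₄ω₄e^{iθ₄}.
Eliminating the other unknown: ω₃ = r₂ω₂ sin(θ₄−θ₂) / [r₃ sin(θ₃−θ₄)].
Numerator sine = +0.88295; denominator sine = +0.99122.
Result = 0.0281·3.142·(+0.88295) / (0.0839·(+0.99122)) = +0.93726 rad/s; magnitude 0.93726 rad/s.

0.937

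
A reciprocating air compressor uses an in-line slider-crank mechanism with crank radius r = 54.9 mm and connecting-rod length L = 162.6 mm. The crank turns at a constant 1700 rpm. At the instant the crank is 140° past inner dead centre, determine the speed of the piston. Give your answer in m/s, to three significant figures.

ω = 2π·1700/60 = 178 rad/s
For an in-line slider-crank, x = r cosθ + √(L² − r² sin²θ), so v = −rω sinθ·[1 + r cosθ/√(L² − r² sin²θ)].
With r = 0.0549 m, L = 0.1626 m, θ = 140°: √(L² − r² sin²θ) = 0.15872 m.
v = −0.0549·178·0.64279·[1 + 0.0549·-0.76604/0.15872] = -4.6177 m/s.
|v| = 4.6177 m/s.

4.62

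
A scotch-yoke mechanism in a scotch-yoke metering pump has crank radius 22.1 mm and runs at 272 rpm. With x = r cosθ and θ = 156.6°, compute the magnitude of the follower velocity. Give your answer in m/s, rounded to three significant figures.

0.250

ω = 28.48 rad/s (from 272 rpm).
x = r cosθ ⇒ ẋ = −rω sinθ.
|v| = rω|sinθ| = 0.0221·28.48·|sin 156.6°| = 0.25 m/s.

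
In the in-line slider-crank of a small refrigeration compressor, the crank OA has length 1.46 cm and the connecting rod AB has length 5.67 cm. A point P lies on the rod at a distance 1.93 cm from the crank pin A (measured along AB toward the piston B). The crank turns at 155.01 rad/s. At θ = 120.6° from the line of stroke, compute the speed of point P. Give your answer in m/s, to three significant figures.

2.01

ω = 155 rad/s.  Crank-pin speed |V_A| = rω = 2.2631 m/s, perpendicular to OA.
Rod angle: sinφ = −(r/L) sinθ ⇒ φ = -12.805°; ω_rod = −rω cosθ/√(L²−r²sin²θ) = +20.836 rad/s.
V_P = V_A + ω_rod × AP, with AP = 0.0193 m along the rod.
Components: V_Px = −rω sinθ − a·ω_rod·sinφ = -1.8589 m/s;  V_Py = rω cosθ + a·ω_rod·cosφ = -0.7599 m/s.
|V_P| = √(V_Px² + V_Py²) = 2.0082 m/s.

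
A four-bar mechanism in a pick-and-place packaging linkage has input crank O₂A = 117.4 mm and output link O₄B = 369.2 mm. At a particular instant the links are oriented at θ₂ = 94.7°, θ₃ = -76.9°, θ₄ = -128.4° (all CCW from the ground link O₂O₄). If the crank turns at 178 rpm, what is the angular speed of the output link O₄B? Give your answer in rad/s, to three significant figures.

1.11

ω₂ = 18.64 rad/s (from 178 rpm).
Differentiating the loop-closure r₂e^{iθ₂}+r₃e^{iθ₃}=r₁+r₄e^{iθ₄} gives r₂ω₂e^{iθ₂}+r₃ω₃e^{iθ₃}=r₄ω₄e^{iθ₄}.
Eliminating the other unknown: ω₄ = r₂ω₂ sin(θ₂−θ₃) / [r₄ sin(θ₄−θ₃)].
Numerator sine = +0.14608; denominator sine = -0.78261.
Result = 0.1174·18.64·(+0.14608) / (0.3692·(-0.78261)) = -1.1064 rad/s; magnitude 1.1064 rad/s.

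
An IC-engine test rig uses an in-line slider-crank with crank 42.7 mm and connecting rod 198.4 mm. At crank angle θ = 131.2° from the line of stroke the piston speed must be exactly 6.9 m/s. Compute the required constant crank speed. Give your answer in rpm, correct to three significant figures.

2390

For an in-line slider-crank, |v_piston| = rω|sinθ|·[1 + r cosθ/√(L² − r² sin²θ)].
With r = 0.0427 m, L = 0.1984 m, θ = 131.2°: the bracketed kinematic factor |dx/dθ| = 0.027513 m.
ω = v/|dx/dθ| = 6.9/0.027513 = 250.79 rad/s.
N = 60ω/(2π) = 2394.9 rpm.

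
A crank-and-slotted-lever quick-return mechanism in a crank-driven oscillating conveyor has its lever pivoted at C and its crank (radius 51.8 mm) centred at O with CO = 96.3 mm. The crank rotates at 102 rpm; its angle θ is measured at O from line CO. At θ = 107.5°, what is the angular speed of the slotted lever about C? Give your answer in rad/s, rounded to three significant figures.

1.41

ω = 10.68 rad/s (from 102 rpm).
Crank pin A relative to C: A = (d + r cosθ, r sinθ); lever angle φ = atan2(r sinθ, d + r cosθ).
Differentiating tanφ: φ̇ = rω(d cosθ + r)/(d² + r² + 2dr cosθ).
d² + r² + 2dr cosθ = |CA|² = 0.00895688 m²;  d cosθ + r = +0.022842 m.
|ω_lever| = |0.0518·10.68·+0.022842| / 0.00895688 = 1.411 rad/s.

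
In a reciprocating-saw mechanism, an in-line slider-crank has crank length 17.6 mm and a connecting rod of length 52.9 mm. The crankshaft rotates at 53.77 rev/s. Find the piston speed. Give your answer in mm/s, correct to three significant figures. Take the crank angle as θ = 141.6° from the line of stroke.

ω = 2π·53.8 = 337.8 rad/s
For an in-line slider-crank, x = r cosθ + √(L² − r² sin²θ), so v = −rω sinθ·[1 + r cosθ/√(L² − r² sin²θ)].
With r = 0.0176 m, L = 0.0529 m, θ = 141.6°: √(L² − r² sin²θ) = 0.051758 m.
v = −0.0176·337.8·0.62115·[1 + 0.0176·-0.78369/0.051758] = -2.7092 m/s.
|v| = 2.7092 m/s = 2709.2 mm/s.

2710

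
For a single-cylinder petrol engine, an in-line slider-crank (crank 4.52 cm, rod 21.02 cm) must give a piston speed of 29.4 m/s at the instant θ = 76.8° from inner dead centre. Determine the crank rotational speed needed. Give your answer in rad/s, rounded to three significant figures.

636

For an in-line slider-crank, |v_piston| = rω|sinθ|·[1 + r cosθ/√(L² − r² sin²θ)].
With r = 0.0452 m, L = 0.2102 m, θ = 76.8°: the bracketed kinematic factor |dx/dθ| = 0.046216 m.
ω = v/|dx/dθ| = 29.4/0.046216 = 636.15 rad/s.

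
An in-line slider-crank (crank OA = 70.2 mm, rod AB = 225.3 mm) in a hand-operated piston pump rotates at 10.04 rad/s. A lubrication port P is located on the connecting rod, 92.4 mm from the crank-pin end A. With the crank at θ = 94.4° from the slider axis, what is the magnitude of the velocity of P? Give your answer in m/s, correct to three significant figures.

0.696

ω = 10.04 rad/s.  Crank-pin speed |V_A| = rω = 0.70481 m/s, perpendicular to OA.
Rod angle: sinφ = −(r/L) sinθ ⇒ φ = -18.099°; ω_rod = −rω cosθ/√(L²−r²sin²θ) = +0.25249 rad/s.
V_P = V_A + ω_rod × AP, with AP = 0.0924 m along the rod.
Components: V_Px = −rω sinθ − a·ω_rod·sinφ = -0.69548 m/s;  V_Py = rω cosθ + a·ω_rod·cosφ = -0.031896 m/s.
|V_P| = √(V_Px² + V_Py²) = 0.69621 m/s.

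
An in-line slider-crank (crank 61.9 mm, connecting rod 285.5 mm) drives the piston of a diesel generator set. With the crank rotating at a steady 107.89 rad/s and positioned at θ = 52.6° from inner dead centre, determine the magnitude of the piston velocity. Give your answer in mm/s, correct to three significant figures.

ω = 107.9 rad/s
For an in-line slider-crank, x = r cosθ + √(L² − r² sin²θ), so v = −rω sinθ·[1 + r cosθ/√(L² − r² sin²θ)].
With r = 0.0619 m, L = 0.2855 m, θ = 52.6°: √(L² − r² sin²θ) = 0.28123 m.
v = −0.0619·107.9·0.79441·[1 + 0.0619·0.60738/0.28123] = -6.0147 m/s.
|v| = 6.0147 m/s = 6014.7 mm/s.

6010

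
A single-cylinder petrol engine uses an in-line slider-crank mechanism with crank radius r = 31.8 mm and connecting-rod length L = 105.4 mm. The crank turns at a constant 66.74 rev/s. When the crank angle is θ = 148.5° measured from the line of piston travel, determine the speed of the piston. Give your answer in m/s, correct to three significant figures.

ω = 2π·66.7 = 419.3 rad/s
For an in-line slider-crank, x = r cosθ + √(L² − r² sin²θ), so v = −rω sinθ·[1 + r cosθ/√(L² − r² sin²θ)].
With r = 0.0318 m, L = 0.1054 m, θ = 148.5°: √(L² − r² sin²θ) = 0.10408 m.
v = −0.0318·419.3·0.52250·[1 + 0.0318·-0.85264/0.10408] = -5.1524 m/s.
|v| = 5.1524 m/s.

5.15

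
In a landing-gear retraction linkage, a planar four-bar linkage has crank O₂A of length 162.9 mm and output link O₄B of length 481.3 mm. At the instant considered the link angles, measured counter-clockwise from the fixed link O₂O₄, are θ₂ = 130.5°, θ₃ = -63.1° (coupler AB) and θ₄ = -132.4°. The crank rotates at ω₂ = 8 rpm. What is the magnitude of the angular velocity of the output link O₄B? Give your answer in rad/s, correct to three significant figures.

0.0713

ω₂ = 0.8378 rad/s (from 8 rpm).
Differentiating the loop-closure r₂e^{iθ₂}+r₃e^{iθ₃}=r₁+r₄e^{iθ₄} gives r₂ω₂e^{iθ₂}+r₃ω₃e^{iθ₃}=r₄ω₄e^{iθ₄}.
Eliminating the other unknown: ω₄ = r₂ω₂ sin(θ₂−θ₃) / [r₄ sin(θ₄−θ₃)].
Numerator sine = -0.23514; denominator sine = -0.93544.
Result = 0.1629·0.8378·(-0.23514) / (0.4813·(-0.93544)) = +0.071275 rad/s; magnitude 0.071275 rad/s.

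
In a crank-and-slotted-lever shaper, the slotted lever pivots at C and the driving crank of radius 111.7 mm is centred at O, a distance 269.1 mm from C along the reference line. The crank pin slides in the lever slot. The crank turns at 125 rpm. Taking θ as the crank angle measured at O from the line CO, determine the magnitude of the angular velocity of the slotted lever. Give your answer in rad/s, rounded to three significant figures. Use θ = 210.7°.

5.27

ω = 13.09 rad/s (from 125 rpm).
Crank pin A relative to C: A = (d + r cosθ, r sinθ); lever angle φ = atan2(r sinθ, d + r cosθ).
Differentiating tanφ: φ̇ = rω(d cosθ + r)/(d² + r² + 2dr cosθ).
d² + r² + 2dr cosθ = |CA|² = 0.0332 m²;  d cosθ + r = -0.11969 m.
|ω_lever| = |0.1117·13.09·-0.11969| / 0.0332 = 5.2711 rad/s.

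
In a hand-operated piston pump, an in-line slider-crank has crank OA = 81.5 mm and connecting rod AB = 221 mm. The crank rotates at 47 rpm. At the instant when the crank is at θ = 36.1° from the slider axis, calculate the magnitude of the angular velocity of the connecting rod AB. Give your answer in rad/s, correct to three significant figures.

ω = 4.922 rad/s (converted from 47 rpm).
The rod makes angle φ with the slider axis where L sinφ = r sinθ; differentiating, L cosφ·φ̇ = r ω cosθ.
L cosφ = √(L² − r² sin²θ) = 0.21572 m.
|ω_rod| = r ω |cosθ| / √(L² − r² sin²θ) = 0.0815·4.922·0.80799/0.21572 = 1.5024 rad/s.

1.50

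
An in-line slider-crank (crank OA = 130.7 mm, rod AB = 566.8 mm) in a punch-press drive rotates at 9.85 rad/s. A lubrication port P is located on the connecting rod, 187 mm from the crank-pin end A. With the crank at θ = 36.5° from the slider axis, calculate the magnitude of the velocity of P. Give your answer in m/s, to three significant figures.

ω = 9.85 rad/s.  Crank-pin speed |V_A| = rω = 1.2874 m/s, perpendicular to OA.
Rod angle: sinφ = −(r/L) sinθ ⇒ φ = -7.884°; ω_rod = −rω cosθ/√(L²−r²sin²θ) = -1.8433 rad/s.
V_P = V_A + ω_rod × AP, with AP = 0.187 m along the rod.
Components: V_Px = −rω sinθ − a·ω_rod·sinφ = -0.81305 m/s;  V_Py = rω cosθ + a·ω_rod·cosφ = +0.69345 m/s.
|V_P| = √(V_Px² + V_Py²) = 1.0686 m/s.

1.07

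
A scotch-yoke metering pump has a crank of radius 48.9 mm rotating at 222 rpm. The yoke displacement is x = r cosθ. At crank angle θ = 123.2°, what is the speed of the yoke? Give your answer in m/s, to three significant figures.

0.951

ω = 23.25 rad/s (from 222 rpm).
x = r cosθ ⇒ ẋ = −rω sinθ.
|v| = rω|sinθ| = 0.0489·23.25·|sin 123.2°| = 0.95125 m/s.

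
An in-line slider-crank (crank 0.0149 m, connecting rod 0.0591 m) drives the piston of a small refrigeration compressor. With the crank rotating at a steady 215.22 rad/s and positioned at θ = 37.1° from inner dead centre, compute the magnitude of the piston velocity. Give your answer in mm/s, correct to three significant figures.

2330

ω = 215.2 rad/s
For an in-line slider-crank, x = r cosθ + √(L² − r² sin²θ), so v = −rω sinθ·[1 + r cosθ/√(L² − r² sin²θ)].
With r = 0.0149 m, L = 0.0591 m, θ = 37.1°: √(L² − r² sin²θ) = 0.058413 m.
v = −0.0149·215.2·0.60321·[1 + 0.0149·0.79758/0.058413] = -2.3279 m/s.
|v| = 2.3279 m/s = 2327.9 mm/s.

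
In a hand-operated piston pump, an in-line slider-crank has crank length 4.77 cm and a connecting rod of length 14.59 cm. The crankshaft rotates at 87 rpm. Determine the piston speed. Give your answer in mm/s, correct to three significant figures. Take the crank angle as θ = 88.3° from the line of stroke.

439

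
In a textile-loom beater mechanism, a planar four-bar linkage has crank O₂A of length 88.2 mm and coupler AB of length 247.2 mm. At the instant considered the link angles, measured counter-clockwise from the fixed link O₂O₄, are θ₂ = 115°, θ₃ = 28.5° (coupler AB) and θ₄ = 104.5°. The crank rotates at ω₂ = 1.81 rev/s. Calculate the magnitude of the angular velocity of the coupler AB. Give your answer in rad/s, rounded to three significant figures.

ω₂ = 11.37 rad/s (from 1.81 rev/s).
Differentiating the loop-closure r₂e^{iθ₂}+r₃e^{iθ₃}=r₁+r₄e^{iθ₄} gives r₂ω₂e^{iθ₂}+r₃ω₃e^{iθ₃}=r₄ω₄e^{iθ₄}.
Eliminating the other unknown: ω₃ = r₂ω₂ sin(θ₄−θ₂) / [r₃ sin(θ₃−θ₄)].
Numerator sine = -0.18224; denominator sine = -0.97030.
Result = 0.0882·11.37·(-0.18224) / (0.2472·(-0.97030)) = +0.76209 rad/s; magnitude 0.76209 rad/s.

0.762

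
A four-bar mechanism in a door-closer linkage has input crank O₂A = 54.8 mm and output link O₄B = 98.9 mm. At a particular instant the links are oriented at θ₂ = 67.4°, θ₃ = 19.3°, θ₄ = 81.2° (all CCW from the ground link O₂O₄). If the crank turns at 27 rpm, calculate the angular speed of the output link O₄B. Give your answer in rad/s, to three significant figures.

ω₂ = 2.827 rad/s (from 27 rpm).
Differentiating the loop-closure r₂e^{iθ₂}+r₃e^{iθ₃}=r₁+r₄e^{iθ₄} gives r₂ω₂e^{iθ₂}+r₃ω₃e^{iθ₃}=r₄ω₄e^{iθ₄}.
Eliminating the other unknown: ω₄ = r₂ω₂ sin(θ₂−θ₃) / [r₄ sin(θ₄−θ₃)].
Numerator sine = +0.74431; denominator sine = +0.88213.
Result = 0.0548·2.827·(+0.74431) / (0.0989·(+0.88213)) = +1.3219 rad/s; magnitude 1.3219 rad/s.

1.32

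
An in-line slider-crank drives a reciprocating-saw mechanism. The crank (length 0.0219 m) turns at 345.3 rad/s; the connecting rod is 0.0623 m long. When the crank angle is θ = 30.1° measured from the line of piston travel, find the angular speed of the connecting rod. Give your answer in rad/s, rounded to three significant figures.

ω = 345.3 rad/s
The rod makes angle φ with the slider axis where L sinφ = r sinθ; differentiating, L cosφ·φ̇ = r ω cosθ.
L cosφ = √(L² − r² sin²θ) = 0.061324 m.
|ω_rod| = r ω |cosθ| / √(L² − r² sin²θ) = 0.0219·345.3·0.86515/0.061324 = 106.68 rad/s.

107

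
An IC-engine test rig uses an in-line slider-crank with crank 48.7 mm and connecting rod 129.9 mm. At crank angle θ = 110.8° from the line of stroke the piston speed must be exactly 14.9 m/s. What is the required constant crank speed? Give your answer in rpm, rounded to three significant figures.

3640

For an in-line slider-crank, |v_piston| = rω|sinθ|·[1 + r cosθ/√(L² − r² sin²θ)].
With r = 0.0487 m, L = 0.1299 m, θ = 110.8°: the bracketed kinematic factor |dx/dθ| = 0.039055 m.
ω = v/|dx/dθ| = 14.9/0.039055 = 381.52 rad/s.
N = 60ω/(2π) = 3643.2 rpm.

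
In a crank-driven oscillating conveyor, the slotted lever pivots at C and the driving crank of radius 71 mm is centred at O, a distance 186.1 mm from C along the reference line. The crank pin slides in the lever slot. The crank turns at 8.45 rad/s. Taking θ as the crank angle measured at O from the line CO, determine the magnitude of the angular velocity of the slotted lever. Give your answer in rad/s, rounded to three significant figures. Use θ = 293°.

ω = 8.45 rad/s
Crank pin A relative to C: A = (d + r cosθ, r sinθ); lever angle φ = atan2(r sinθ, d + r cosθ).
Differentiating tanφ: φ̇ = rω(d cosθ + r)/(d² + r² + 2dr cosθ).
d² + r² + 2dr cosθ = |CA|² = 0.0499997 m²;  d cosθ + r = +0.14372 m.
|ω_lever| = |0.071·8.45·+0.14372| / 0.0499997 = 1.7244 rad/s.

1.72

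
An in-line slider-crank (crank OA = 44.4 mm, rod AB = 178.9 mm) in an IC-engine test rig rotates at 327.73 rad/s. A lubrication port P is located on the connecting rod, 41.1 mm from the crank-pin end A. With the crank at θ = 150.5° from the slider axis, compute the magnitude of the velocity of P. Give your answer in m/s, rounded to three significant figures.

ω = 327.7 rad/s.  Crank-pin speed |V_A| = rω = 14.551 m/s, perpendicular to OA.
Rod angle: sinφ = −(r/L) sinθ ⇒ φ = -7.020°; ω_rod = −rω cosθ/√(L²−r²sin²θ) = +71.327 rad/s.
V_P = V_A + ω_rod × AP, with AP = 0.0411 m along the rod.
Components: V_Px = −rω sinθ − a·ω_rod·sinφ = -6.8071 m/s;  V_Py = rω cosθ + a·ω_rod·cosφ = -9.7552 m/s.
|V_P| = √(V_Px² + V_Py²) = 11.895 m/s.

11.9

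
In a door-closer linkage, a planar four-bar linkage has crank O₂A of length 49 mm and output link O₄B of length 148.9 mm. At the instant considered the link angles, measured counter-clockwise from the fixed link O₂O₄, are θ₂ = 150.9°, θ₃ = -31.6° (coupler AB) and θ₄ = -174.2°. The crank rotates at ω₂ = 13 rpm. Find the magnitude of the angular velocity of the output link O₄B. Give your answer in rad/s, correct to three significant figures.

ω₂ = 1.361 rad/s (from 13 rpm).
Differentiating the loop-closure r₂e^{iθ₂}+r₃e^{iθ₃}=r₁+r₄e^{iθ₄} gives r₂ω₂e^{iθ₂}+r₃ω₃e^{iθ₃}=r₄ω₄e^{iθ₄}.
Eliminating the other unknown: ω₄ = r₂ω₂ sin(θ₂−θ₃) / [r₄ sin(θ₄−θ₃)].
Numerator sine = -0.04362; denominator sine = -0.60738.
Result = 0.049·1.361·(-0.04362) / (0.1489·(-0.60738)) = +0.032173 rad/s; magnitude 0.032173 rad/s.

0.0322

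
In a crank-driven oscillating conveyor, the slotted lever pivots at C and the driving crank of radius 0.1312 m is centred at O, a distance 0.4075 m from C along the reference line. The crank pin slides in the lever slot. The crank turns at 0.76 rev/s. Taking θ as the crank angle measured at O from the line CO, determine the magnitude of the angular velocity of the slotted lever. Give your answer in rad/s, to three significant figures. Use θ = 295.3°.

ω = 4.775 rad/s (from 0.76 rev/s).
Crank pin A relative to C: A = (d + r cosθ, r sinθ); lever angle φ = atan2(r sinθ, d + r cosθ).
Differentiating tanφ: φ̇ = rω(d cosθ + r)/(d² + r² + 2dr cosθ).
d² + r² + 2dr cosθ = |CA|² = 0.228966 m²;  d cosθ + r = +0.30535 m.
|ω_lever| = |0.1312·4.775·+0.30535| / 0.228966 = 0.83551 rad/s.

0.836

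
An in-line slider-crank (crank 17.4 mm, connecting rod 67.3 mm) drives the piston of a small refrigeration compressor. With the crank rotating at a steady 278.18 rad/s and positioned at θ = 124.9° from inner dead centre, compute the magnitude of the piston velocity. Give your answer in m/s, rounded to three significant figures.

ω = 278.2 rad/s
For an in-line slider-crank, x = r cosθ + √(L² − r² sin²θ), so v = −rω sinθ·[1 + r cosθ/√(L² − r² sin²θ)].
With r = 0.0174 m, L = 0.0673 m, θ = 124.9°: √(L² − r² sin²θ) = 0.06577 m.
v = −0.0174·278.2·0.82015·[1 + 0.0174·-0.57215/0.06577] = -3.3689 m/s.
|v| = 3.3689 m/s.

3.37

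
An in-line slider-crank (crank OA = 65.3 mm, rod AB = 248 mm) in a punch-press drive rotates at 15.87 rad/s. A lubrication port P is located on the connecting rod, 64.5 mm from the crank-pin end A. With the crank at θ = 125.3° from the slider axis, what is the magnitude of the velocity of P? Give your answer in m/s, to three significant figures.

ω = 15.87 rad/s.  Crank-pin speed |V_A| = rω = 1.0363 m/s, perpendicular to OA.
Rod angle: sinφ = −(r/L) sinθ ⇒ φ = -12.409°; ω_rod = −rω cosθ/√(L²−r²sin²θ) = +2.4724 rad/s.
V_P = V_A + ω_rod × AP, with AP = 0.0645 m along the rod.
Components: V_Px = −rω sinθ − a·ω_rod·sinφ = -0.8115 m/s;  V_Py = rω cosθ + a·ω_rod·cosφ = -0.44309 m/s.
|V_P| = √(V_Px² + V_Py²) = 0.92459 m/s.

0.925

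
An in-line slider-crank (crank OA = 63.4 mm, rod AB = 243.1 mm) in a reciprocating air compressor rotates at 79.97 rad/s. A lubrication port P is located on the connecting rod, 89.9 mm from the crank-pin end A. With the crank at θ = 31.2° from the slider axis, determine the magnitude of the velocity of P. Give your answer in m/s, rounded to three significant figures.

3.95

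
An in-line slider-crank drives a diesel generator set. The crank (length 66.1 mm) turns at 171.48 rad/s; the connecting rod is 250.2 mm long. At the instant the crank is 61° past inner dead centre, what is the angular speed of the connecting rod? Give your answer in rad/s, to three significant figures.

ω = 171.5 rad/s
The rod makes angle φ with the slider axis where L sinφ = r sinθ; differentiating, L cosφ·φ̇ = r ω cosθ.
L cosφ = √(L² − r² sin²θ) = 0.24343 m.
|ω_rod| = r ω |cosθ| / √(L² − r² sin²θ) = 0.0661·171.5·0.48481/0.24343 = 22.574 rad/s.

22.6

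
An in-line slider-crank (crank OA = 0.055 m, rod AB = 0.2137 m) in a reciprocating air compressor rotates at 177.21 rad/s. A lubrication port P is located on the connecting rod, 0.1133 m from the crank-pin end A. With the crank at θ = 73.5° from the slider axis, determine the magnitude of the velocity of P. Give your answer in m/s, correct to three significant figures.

ω = 177.2 rad/s.  Crank-pin speed |V_A| = rω = 9.7466 m/s, perpendicular to OA.
Rod angle: sinφ = −(r/L) sinθ ⇒ φ = -14.287°; ω_rod = −rω cosθ/√(L²−r²sin²θ) = -13.367 rad/s.
V_P = V_A + ω_rod × AP, with AP = 0.1133 m along the rod.
Components: V_Px = −rω sinθ − a·ω_rod·sinφ = -9.7189 m/s;  V_Py = rω cosθ + a·ω_rod·cosφ = +1.3005 m/s.
|V_P| = √(V_Px² + V_Py²) = 9.8055 m/s.

9.81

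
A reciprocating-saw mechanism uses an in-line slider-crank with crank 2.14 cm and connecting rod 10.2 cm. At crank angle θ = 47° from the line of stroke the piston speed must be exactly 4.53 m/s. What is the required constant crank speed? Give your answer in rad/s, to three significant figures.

For an in-line slider-crank, |v_piston| = rω|sinθ|·[1 + r cosθ/√(L² − r² sin²θ)].
With r = 0.0214 m, L = 0.102 m, θ = 47°: the bracketed kinematic factor |dx/dθ| = 0.017917 m.
ω = v/|dx/dθ| = 4.53/0.017917 = 252.83 rad/s.

253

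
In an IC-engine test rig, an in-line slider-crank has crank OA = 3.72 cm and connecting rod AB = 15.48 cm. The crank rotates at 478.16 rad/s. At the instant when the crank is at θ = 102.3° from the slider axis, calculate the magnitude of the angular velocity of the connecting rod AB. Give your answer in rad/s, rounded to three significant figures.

ω = 478.2 rad/s
The rod makes angle φ with the slider axis where L sinφ = r sinθ; differentiating, L cosφ·φ̇ = r ω cosθ.
L cosφ = √(L² − r² sin²θ) = 0.15047 m.
|ω_rod| = r ω |cosθ| / √(L² − r² sin²θ) = 0.0372·478.2·0.21303/0.15047 = 25.183 rad/s.

25.2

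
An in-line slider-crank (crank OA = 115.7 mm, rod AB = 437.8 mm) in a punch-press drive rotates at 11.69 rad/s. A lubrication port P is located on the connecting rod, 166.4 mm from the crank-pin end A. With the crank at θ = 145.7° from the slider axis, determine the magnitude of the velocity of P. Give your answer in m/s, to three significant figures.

ω = 11.69 rad/s.  Crank-pin speed |V_A| = rω = 1.3525 m/s, perpendicular to OA.
Rod angle: sinφ = −(r/L) sinθ ⇒ φ = -8.565°; ω_rod = −rω cosθ/√(L²−r²sin²θ) = +2.5809 rad/s.
V_P = V_A + ω_rod × AP, with AP = 0.1664 m along the rod.
Components: V_Px = −rω sinθ − a·ω_rod·sinφ = -0.69823 m/s;  V_Py = rω cosθ + a·ω_rod·cosφ = -0.69265 m/s.
|V_P| = √(V_Px² + V_Py²) = 0.98351 m/s.

0.984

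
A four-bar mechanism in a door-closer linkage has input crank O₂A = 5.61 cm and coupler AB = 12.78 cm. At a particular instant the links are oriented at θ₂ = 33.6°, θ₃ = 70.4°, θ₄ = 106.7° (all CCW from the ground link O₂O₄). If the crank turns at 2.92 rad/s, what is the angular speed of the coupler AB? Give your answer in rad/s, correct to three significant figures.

2.07

ω₂ = 2.92 rad/s
Differentiating the loop-closure r₂e^{iθ₂}+r₃e^{iθ₃}=r₁+r₄e^{iθ₄} gives r₂ω₂e^{iθ₂}+r₃ω₃e^{iθ₃}=r₄ω₄e^{iθ₄}.
Eliminating the other unknown: ω₃ = r₂ω₂ sin(θ₄−θ₂) / [r₃ sin(θ₃−θ₄)].
Numerator sine = +0.95681; denominator sine = -0.59201.
Result = 0.0561·2.92·(+0.95681) / (0.1278·(-0.59201)) = -2.0716 rad/s; magnitude 2.0716 rad/s.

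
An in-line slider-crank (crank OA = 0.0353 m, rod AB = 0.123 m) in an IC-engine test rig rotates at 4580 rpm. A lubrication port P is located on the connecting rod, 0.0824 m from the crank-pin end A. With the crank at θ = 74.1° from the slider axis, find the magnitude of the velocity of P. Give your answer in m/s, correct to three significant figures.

ω = 479.6 rad/s.  Crank-pin speed |V_A| = rω = 16.93 m/s, perpendicular to OA.
Rod angle: sinφ = −(r/L) sinθ ⇒ φ = -16.022°; ω_rod = −rω cosθ/√(L²−r²sin²θ) = -39.233 rad/s.
V_P = V_A + ω_rod × AP, with AP = 0.0824 m along the rod.
Components: V_Px = −rω sinθ − a·ω_rod·sinφ = -17.175 m/s;  V_Py = rω cosθ + a·ω_rod·cosφ = +1.531 m/s.
|V_P| = √(V_Px² + V_Py²) = 17.243 m/s.

17.2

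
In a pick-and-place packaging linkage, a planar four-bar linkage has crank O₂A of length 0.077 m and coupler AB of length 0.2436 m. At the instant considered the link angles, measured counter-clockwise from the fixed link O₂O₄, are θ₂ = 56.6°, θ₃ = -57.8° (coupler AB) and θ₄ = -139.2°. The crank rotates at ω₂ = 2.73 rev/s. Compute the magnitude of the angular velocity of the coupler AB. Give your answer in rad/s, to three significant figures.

ω₂ = 17.15 rad/s (from 2.73 rev/s).
Differentiating the loop-closure r₂e^{iθ₂}+r₃e^{iθ₃}=r₁+r₄e^{iθ₄} gives r₂ω₂e^{iθ₂}+r₃ω₃e^{iθ₃}=r₄ω₄e^{iθ₄}.
Eliminating the other unknown: ω₃ = r₂ω₂ sin(θ₄−θ₂) / [r₃ sin(θ₃−θ₄)].
Numerator sine = +0.27228; denominator sine = +0.98876.
Result = 0.077·17.15·(+0.27228) / (0.2436·(+0.98876)) = +1.4931 rad/s; magnitude 1.4931 rad/s.

1.49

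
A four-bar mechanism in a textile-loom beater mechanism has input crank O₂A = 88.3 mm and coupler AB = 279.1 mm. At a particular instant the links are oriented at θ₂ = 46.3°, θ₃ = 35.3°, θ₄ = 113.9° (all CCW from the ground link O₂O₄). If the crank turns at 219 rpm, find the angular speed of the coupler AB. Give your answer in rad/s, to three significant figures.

ω₂ = 22.93 rad/s (from 219 rpm).
Differentiating the loop-closure r₂e^{iθ₂}+r₃e^{iθ₃}=r₁+r₄e^{iθ₄} gives r₂ω₂e^{iθ₂}+r₃ω₃e^{iθ₃}=r₄ω₄e^{iθ₄}.
Eliminating the other unknown: ω₃ = r₂ω₂ sin(θ₄−θ₂) / [r₃ sin(θ₃−θ₄)].
Numerator sine = +0.92455; denominator sine = -0.98027.
Result = 0.0883·22.93·(+0.92455) / (0.2791·(-0.98027)) = -6.8431 rad/s; magnitude 6.8431 rad/s.

6.84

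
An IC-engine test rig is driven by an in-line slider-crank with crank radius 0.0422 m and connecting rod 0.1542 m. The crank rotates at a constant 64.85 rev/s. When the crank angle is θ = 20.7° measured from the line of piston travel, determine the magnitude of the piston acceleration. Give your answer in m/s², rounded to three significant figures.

ω = 2π·64.8 = 407.5 rad/s
x(θ) = r cosθ + √(L² − r² sin²θ); with ω constant, a = ω²·d²x/dθ².
d²x/dθ² = −r cosθ − r²(cos2θ)/√u − r⁴ sin²2θ/(4u^{3/2}),  u = L² − r² sin²θ = 0.0235551 m².
Substituting r = 0.0422 m, L = 0.1542 m, θ = 20.7°: d²x/dθ² = -0.048275 m.
a = ω²·d²x/dθ² = (407.5)²·(-0.048275) = -8015 m/s²;  |a| = 8015 m/s².

8020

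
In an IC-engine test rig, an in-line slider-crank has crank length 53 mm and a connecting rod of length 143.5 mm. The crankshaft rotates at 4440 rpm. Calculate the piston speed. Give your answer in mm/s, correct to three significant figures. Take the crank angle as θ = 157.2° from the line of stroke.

6260

ω = 2π·4440/60 = 465 rad/s
For an in-line slider-crank, x = r cosθ + √(L² − r² sin²θ), so v = −rω sinθ·[1 + r cosθ/√(L² − r² sin²θ)].
With r = 0.053 m, L = 0.1435 m, θ = 157.2°: √(L² − r² sin²θ) = 0.14202 m.
v = −0.053·465·0.38752·[1 + 0.053·-0.92186/0.14202] = -6.2642 m/s.
|v| = 6.2642 m/s = 6264.2 mm/s.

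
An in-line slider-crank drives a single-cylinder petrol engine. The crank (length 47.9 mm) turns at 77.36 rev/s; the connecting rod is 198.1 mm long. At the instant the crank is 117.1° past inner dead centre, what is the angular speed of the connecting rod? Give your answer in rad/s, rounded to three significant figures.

ω = 486.1 rad/s (converted from 77.36 rev/s).
The rod makes angle φ with the slider axis where L sinφ = r sinθ; differentiating, L cosφ·φ̇ = r ω cosθ.
L cosφ = √(L² − r² sin²θ) = 0.19346 m.
|ω_rod| = r ω |cosθ| / √(L² − r² sin²θ) = 0.0479·486.1·0.45554/0.19346 = 54.825 rad/s.

54.8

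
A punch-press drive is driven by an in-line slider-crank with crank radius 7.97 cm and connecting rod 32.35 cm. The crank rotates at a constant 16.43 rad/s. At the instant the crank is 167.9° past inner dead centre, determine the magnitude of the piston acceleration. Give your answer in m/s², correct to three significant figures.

16.2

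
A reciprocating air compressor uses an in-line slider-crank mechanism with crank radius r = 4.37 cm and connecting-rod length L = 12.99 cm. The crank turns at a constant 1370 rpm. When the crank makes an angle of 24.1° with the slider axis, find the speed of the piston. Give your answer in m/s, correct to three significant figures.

ω = 2π·1370/60 = 143.5 rad/s
For an in-line slider-crank, x = r cosθ + √(L² − r² sin²θ), so v = −rω sinθ·[1 + r cosθ/√(L² − r² sin²θ)].
With r = 0.0437 m, L = 0.1299 m, θ = 24.1°: √(L² − r² sin²θ) = 0.12867 m.
v = −0.0437·143.5·0.40833·[1 + 0.0437·0.91283/0.12867] = -3.3537 m/s.
|v| = 3.3537 m/s.

3.35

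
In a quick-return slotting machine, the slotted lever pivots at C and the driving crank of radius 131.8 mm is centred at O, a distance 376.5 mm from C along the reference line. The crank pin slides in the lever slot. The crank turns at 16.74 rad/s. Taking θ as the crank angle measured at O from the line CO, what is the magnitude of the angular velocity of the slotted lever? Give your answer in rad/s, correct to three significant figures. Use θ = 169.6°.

8.56

ω = 16.74 rad/s
Crank pin A relative to C: A = (d + r cosθ, r sinθ); lever angle φ = atan2(r sinθ, d + r cosθ).
Differentiating tanφ: φ̇ = rω(d cosθ + r)/(d² + r² + 2dr cosθ).
d² + r² + 2dr cosθ = |CA|² = 0.0615085 m²;  d cosθ + r = -0.23851 m.
|ω_lever| = |0.1318·16.74·-0.23851| / 0.0615085 = 8.5556 rad/s.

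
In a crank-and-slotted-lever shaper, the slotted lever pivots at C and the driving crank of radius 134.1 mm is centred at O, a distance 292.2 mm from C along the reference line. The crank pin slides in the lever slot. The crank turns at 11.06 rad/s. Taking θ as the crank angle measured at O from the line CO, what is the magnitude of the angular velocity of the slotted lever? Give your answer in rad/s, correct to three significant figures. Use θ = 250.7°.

ω = 11.06 rad/s
Crank pin A relative to C: A = (d + r cosθ, r sinθ); lever angle φ = atan2(r sinθ, d + r cosθ).
Differentiating tanφ: φ̇ = rω(d cosθ + r)/(d² + r² + 2dr cosθ).
d² + r² + 2dr cosθ = |CA|² = 0.0774619 m²;  d cosθ + r = +0.037524 m.
|ω_lever| = |0.1341·11.06·+0.037524| / 0.0774619 = 0.71846 rad/s.

0.718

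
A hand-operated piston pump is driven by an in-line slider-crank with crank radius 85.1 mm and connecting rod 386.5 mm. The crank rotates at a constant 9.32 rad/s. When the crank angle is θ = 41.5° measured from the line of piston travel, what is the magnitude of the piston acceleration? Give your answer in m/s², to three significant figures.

5.76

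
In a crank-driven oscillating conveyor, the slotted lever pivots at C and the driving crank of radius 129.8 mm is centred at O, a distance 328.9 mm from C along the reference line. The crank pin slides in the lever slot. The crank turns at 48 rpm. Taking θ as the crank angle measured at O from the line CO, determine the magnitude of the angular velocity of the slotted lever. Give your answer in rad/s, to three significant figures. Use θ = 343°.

1.40

ω = 5.027 rad/s (from 48 rpm).
Crank pin A relative to C: A = (d + r cosθ, r sinθ); lever angle φ = atan2(r sinθ, d + r cosθ).
Differentiating tanφ: φ̇ = rω(d cosθ + r)/(d² + r² + 2dr cosθ).
d² + r² + 2dr cosθ = |CA|² = 0.206675 m²;  d cosθ + r = +0.44433 m.
|ω_lever| = |0.1298·5.027·+0.44433| / 0.206675 = 1.4027 rad/s.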